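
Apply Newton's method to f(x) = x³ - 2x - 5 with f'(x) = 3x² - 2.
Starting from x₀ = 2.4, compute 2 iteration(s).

f(x) = x³ - 2x - 5
f'(x) = 3x² - 2
x₀ = 2.4

Newton-Raphson formula: x_{n+1} = x_n - f(x_n)/f'(x_n)

Iteration 1:
  f(2.400000) = 4.024000
  f'(2.400000) = 15.280000
  x_1 = 2.400000 - 4.024000/15.280000 = 2.136649
Iteration 2:
  f(2.136649) = 0.481082
  f'(2.136649) = 11.695810
  x_2 = 2.136649 - 0.481082/11.695810 = 2.095516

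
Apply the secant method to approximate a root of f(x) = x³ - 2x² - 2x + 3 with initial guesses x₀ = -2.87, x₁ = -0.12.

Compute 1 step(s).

f(x) = x³ - 2x² - 2x + 3
x₀ = -2.87, x₁ = -0.12

Secant formula: x_{n+1} = x_n - f(x_n)(x_n - x_{n-1})/(f(x_n) - f(x_{n-1}))

Iteration 1:
  f(-2.870000) = -31.373703
  f(-0.120000) = 3.209472
  x_2 = -0.120000 - 3.209472×(-0.120000 - (-2.870000))/(3.209472 - (-31.373703))
       = -0.375212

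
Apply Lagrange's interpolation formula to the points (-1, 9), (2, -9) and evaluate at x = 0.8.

Lagrange interpolation formula:
P(x) = Σ yᵢ × Lᵢ(x)
where Lᵢ(x) = Π_{j≠i} (x - xⱼ)/(xᵢ - xⱼ)

L_0(0.8) = (0.8 - 2)/(-1 - 2) = 0.400000
L_1(0.8) = (0.8 - (-1))/(2 - (-1)) = 0.600000

P(0.8) = 9×L_0(0.8) + (-9)×L_1(0.8)
P(0.8) = -1.800000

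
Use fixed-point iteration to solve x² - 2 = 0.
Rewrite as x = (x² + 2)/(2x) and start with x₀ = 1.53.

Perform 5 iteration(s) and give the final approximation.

Equation: x² - 2 = 0
Fixed-point form: x = (x² + 2)/(2x)
x₀ = 1.53

x_1 = g(1.530000) = 1.418595
x_2 = g(1.418595) = 1.414220
x_3 = g(1.414220) = 1.414214
x_4 = g(1.414214) = 1.414214
x_5 = g(1.414214) = 1.414214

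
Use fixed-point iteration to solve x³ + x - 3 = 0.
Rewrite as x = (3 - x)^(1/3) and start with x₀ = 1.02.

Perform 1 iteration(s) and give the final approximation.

Equation: x³ + x - 3 = 0
Fixed-point form: x = (3 - x)^(1/3)
x₀ = 1.02

x_1 = g(1.020000) = 1.255707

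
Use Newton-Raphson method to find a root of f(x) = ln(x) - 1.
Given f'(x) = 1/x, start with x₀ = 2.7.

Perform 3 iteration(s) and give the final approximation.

f(x) = ln(x) - 1
f'(x) = 1/x
x₀ = 2.7

Newton-Raphson formula: x_{n+1} = x_n - f(x_n)/f'(x_n)

Iteration 1:
  f(2.700000) = -0.006748
  f'(2.700000) = 0.370370
  x_1 = 2.700000 - (-0.006748)/0.370370 = 2.718220
Iteration 2:
  f(2.718220) = -0.000023
  f'(2.718220) = 0.367888
  x_2 = 2.718220 - (-0.000023)/0.367888 = 2.718282
Iteration 3:
  f(2.718282) = 0.000000
  f'(2.718282) = 0.367879
  x_3 = 2.718282 - 0.000000/0.367879 = 2.718282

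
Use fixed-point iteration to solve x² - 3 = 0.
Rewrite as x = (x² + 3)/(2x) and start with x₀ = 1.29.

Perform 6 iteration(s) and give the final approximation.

Equation: x² - 3 = 0
Fixed-point form: x = (x² + 3)/(2x)
x₀ = 1.29

x_1 = g(1.290000) = 1.807791
x_2 = g(1.807791) = 1.733637
x_3 = g(1.733637) = 1.732052
x_4 = g(1.732052) = 1.732051
x_5 = g(1.732051) = 1.732051
x_6 = g(1.732051) = 1.732051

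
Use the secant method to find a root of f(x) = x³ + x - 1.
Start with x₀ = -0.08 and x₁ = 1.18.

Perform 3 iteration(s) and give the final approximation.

f(x) = x³ + x - 1
x₀ = -0.08, x₁ = 1.18

Secant formula: x_{n+1} = x_n - f(x_n)(x_n - x_{n-1})/(f(x_n) - f(x_{n-1}))

Iteration 1:
  f(-0.080000) = -1.080512
  f(1.180000) = 1.823032
  x_2 = 1.180000 - 1.823032×(1.180000 - (-0.080000))/(1.823032 - (-1.080512))
       = 0.388891
Iteration 2:
  f(1.180000) = 1.823032
  f(0.388891) = -0.552295
  x_3 = 0.388891 - (-0.552295)×(0.388891 - 1.180000)/(-0.552295 - 1.823032)
       = 0.572834
Iteration 3:
  f(0.388891) = -0.552295
  f(0.572834) = -0.239197
  x_4 = 0.572834 - (-0.239197)×(0.572834 - 0.388891)/(-0.239197 - (-0.552295))
       = 0.713361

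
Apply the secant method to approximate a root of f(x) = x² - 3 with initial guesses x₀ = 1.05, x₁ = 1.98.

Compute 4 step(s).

f(x) = x² - 3
x₀ = 1.05, x₁ = 1.98

Secant formula: x_{n+1} = x_n - f(x_n)(x_n - x_{n-1})/(f(x_n) - f(x_{n-1}))

Iteration 1:
  f(1.050000) = -1.897500
  f(1.980000) = 0.920400
  x_2 = 1.980000 - 0.920400×(1.980000 - 1.050000)/(0.920400 - (-1.897500))
       = 1.676238
Iteration 2:
  f(1.980000) = 0.920400
  f(1.676238) = -0.190227
  x_3 = 1.676238 - (-0.190227)×(1.676238 - 1.980000)/(-0.190227 - 0.920400)
       = 1.728266
Iteration 3:
  f(1.676238) = -0.190227
  f(1.728266) = -0.013097
  x_4 = 1.728266 - (-0.013097)×(1.728266 - 1.676238)/(-0.013097 - (-0.190227))
       = 1.732113
Iteration 4:
  f(1.728266) = -0.013097
  f(1.732113) = 0.000215
  x_5 = 1.732113 - 0.000215×(1.732113 - 1.728266)/(0.000215 - (-0.013097))
       = 1.732051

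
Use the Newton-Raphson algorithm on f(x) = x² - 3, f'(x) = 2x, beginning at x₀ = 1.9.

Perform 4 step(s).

f(x) = x² - 3
f'(x) = 2x
x₀ = 1.9

Newton-Raphson formula: x_{n+1} = x_n - f(x_n)/f'(x_n)

Iteration 1:
  f(1.900000) = 0.610000
  f'(1.900000) = 3.800000
  x_1 = 1.900000 - 0.610000/3.800000 = 1.739474
Iteration 2:
  f(1.739474) = 0.025769
  f'(1.739474) = 3.478947
  x_2 = 1.739474 - 0.025769/3.478947 = 1.732067
Iteration 3:
  f(1.732067) = 0.000055
  f'(1.732067) = 3.464133
  x_3 = 1.732067 - 0.000055/3.464133 = 1.732051
Iteration 4:
  f(1.732051) = 0.000000
  f'(1.732051) = 3.464102
  x_4 = 1.732051 - 0.000000/3.464102 = 1.732051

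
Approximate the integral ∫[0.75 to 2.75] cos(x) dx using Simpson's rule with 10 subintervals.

f(x) = cos(x)
a = 0.75, b = 2.75, n = 10
h = (b - a)/n = 0.200000

Simpson's rule: (h/3)[f(x₀) + 4f(x₁) + 2f(x₂) + ... + f(xₙ)]

x_0 = 0.7500, f(x_0) = 0.731689, coefficient = 1
x_1 = 0.9500, f(x_1) = 0.581683, coefficient = 4
x_2 = 1.1500, f(x_2) = 0.408487, coefficient = 2
x_3 = 1.3500, f(x_3) = 0.219007, coefficient = 4
x_4 = 1.5500, f(x_4) = 0.020795, coefficient = 2
x_5 = 1.7500, f(x_5) = -0.178246, coefficient = 4
x_6 = 1.9500, f(x_6) = -0.370181, coefficient = 2
x_7 = 2.1500, f(x_7) = -0.547358, coefficient = 4
x_8 = 2.3500, f(x_8) = -0.702713, coefficient = 2
x_9 = 2.5500, f(x_9) = -0.830054, coefficient = 4
x_10 = 2.7500, f(x_10) = -0.924302, coefficient = 1

I ≈ (0.200000/3) × -4.499707 = -0.299980
Exact value: -0.299978
Error: 0.000003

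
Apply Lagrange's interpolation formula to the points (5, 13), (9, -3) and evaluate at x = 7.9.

Lagrange interpolation formula:
P(x) = Σ yᵢ × Lᵢ(x)
where Lᵢ(x) = Π_{j≠i} (x - xⱼ)/(xᵢ - xⱼ)

L_0(7.9) = (7.9 - 9)/(5 - 9) = 0.275000
L_1(7.9) = (7.9 - 5)/(9 - 5) = 0.725000

P(7.9) = 13×L_0(7.9) + (-3)×L_1(7.9)
P(7.9) = 1.400000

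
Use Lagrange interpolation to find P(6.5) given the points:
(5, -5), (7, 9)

Lagrange interpolation formula:
P(x) = Σ yᵢ × Lᵢ(x)
where Lᵢ(x) = Π_{j≠i} (x - xⱼ)/(xᵢ - xⱼ)

L_0(6.5) = (6.5 - 7)/(5 - 7) = 0.250000
L_1(6.5) = (6.5 - 5)/(7 - 5) = 0.750000

P(6.5) = (-5)×L_0(6.5) + 9×L_1(6.5)
P(6.5) = 5.500000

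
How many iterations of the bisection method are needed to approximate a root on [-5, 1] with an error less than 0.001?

We need (b-a)/2^n ≤ 0.001
(1 - (-5))/2^n ≤ 0.001
6/2^n ≤ 0.001
2^n ≥ 6000
n ≥ log₂(6000) = 12.55
n ≥ 13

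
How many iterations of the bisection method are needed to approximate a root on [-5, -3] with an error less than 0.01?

We need (b-a)/2^n ≤ 0.01
(-3 - (-5))/2^n ≤ 0.01
2/2^n ≤ 0.01
2^n ≥ 200
n ≥ log₂(200) = 7.64
n ≥ 8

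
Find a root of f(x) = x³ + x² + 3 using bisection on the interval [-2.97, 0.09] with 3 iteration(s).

f(x) = x³ + x² + 3
Initial interval: [-2.97, 0.09]

Iteration 1:
  c_1 = (-2.970000 + 0.090000)/2 = -1.440000
  f(c_1) = f(-1.440000) = 2.087616
  f(a) × f(c) < 0, new interval: [-2.970000, -1.440000]
Iteration 2:
  c_2 = (-2.970000 + (-1.440000))/2 = -2.205000
  f(c_2) = f(-2.205000) = -2.858740
  f(a) × f(c) ≥ 0, new interval: [-2.205000, -1.440000]
Iteration 3:
  c_3 = (-2.205000 + (-1.440000))/2 = -1.822500
  f(c_3) = f(-1.822500) = 0.268061
  f(a) × f(c) < 0, new interval: [-2.205000, -1.822500]

After 3 iteration(s), the approximation is c_3 = -1.822500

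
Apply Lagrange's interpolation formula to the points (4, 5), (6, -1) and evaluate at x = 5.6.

Lagrange interpolation formula:
P(x) = Σ yᵢ × Lᵢ(x)
where Lᵢ(x) = Π_{j≠i} (x - xⱼ)/(xᵢ - xⱼ)

L_0(5.6) = (5.6 - 6)/(4 - 6) = 0.200000
L_1(5.6) = (5.6 - 4)/(6 - 4) = 0.800000

P(5.6) = 5×L_0(5.6) + (-1)×L_1(5.6)
P(5.6) = 0.200000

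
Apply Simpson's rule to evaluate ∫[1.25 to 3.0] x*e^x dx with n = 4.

f(x) = x*e^x
a = 1.25, b = 3.0, n = 4
h = (b - a)/n = 0.437500

Simpson's rule: (h/3)[f(x₀) + 4f(x₁) + 2f(x₂) + ... + f(xₙ)]

x_0 = 1.2500, f(x_0) = 4.362929, coefficient = 1
x_1 = 1.6875, f(x_1) = 9.122539, coefficient = 4
x_2 = 2.1250, f(x_2) = 17.792407, coefficient = 2
x_3 = 2.5625, f(x_3) = 33.231006, coefficient = 4
x_4 = 3.0000, f(x_4) = 60.256611, coefficient = 1

I ≈ (0.437500/3) × 269.618532 = 39.319369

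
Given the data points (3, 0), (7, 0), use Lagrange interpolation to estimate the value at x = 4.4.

Lagrange interpolation formula:
P(x) = Σ yᵢ × Lᵢ(x)
where Lᵢ(x) = Π_{j≠i} (x - xⱼ)/(xᵢ - xⱼ)

L_0(4.4) = (4.4 - 7)/(3 - 7) = 0.650000
L_1(4.4) = (4.4 - 3)/(7 - 3) = 0.350000

P(4.4) = 0×L_0(4.4) + 0×L_1(4.4)
P(4.4) = 0.000000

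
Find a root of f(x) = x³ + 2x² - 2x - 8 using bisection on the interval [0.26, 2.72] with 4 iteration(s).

f(x) = x³ + 2x² - 2x - 8
Initial interval: [0.26, 2.72]

Iteration 1:
  c_1 = (0.260000 + 2.720000)/2 = 1.490000
  f(c_1) = f(1.490000) = -3.231851
  f(a) × f(c) ≥ 0, new interval: [1.490000, 2.720000]
Iteration 2:
  c_2 = (1.490000 + 2.720000)/2 = 2.105000
  f(c_2) = f(2.105000) = 5.979358
  f(a) × f(c) < 0, new interval: [1.490000, 2.105000]
Iteration 3:
  c_3 = (1.490000 + 2.105000)/2 = 1.797500
  f(c_3) = f(1.797500) = 0.674746
  f(a) × f(c) < 0, new interval: [1.490000, 1.797500]
Iteration 4:
  c_4 = (1.490000 + 1.797500)/2 = 1.643750
  f(c_4) = f(1.643750) = -1.442401
  f(a) × f(c) ≥ 0, new interval: [1.643750, 1.797500]

After 4 iteration(s), the approximation is c_4 = 1.643750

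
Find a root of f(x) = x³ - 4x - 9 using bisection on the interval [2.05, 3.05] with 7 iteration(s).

f(x) = x³ - 4x - 9
Initial interval: [2.05, 3.05]

Iteration 1:
  c_1 = (2.050000 + 3.050000)/2 = 2.550000
  f(c_1) = f(2.550000) = -2.618625
  f(a) × f(c) ≥ 0, new interval: [2.550000, 3.050000]
Iteration 2:
  c_2 = (2.550000 + 3.050000)/2 = 2.800000
  f(c_2) = f(2.800000) = 1.752000
  f(a) × f(c) < 0, new interval: [2.550000, 2.800000]
Iteration 3:
  c_3 = (2.550000 + 2.800000)/2 = 2.675000
  f(c_3) = f(2.675000) = -0.558703
  f(a) × f(c) ≥ 0, new interval: [2.675000, 2.800000]
Iteration 4:
  c_4 = (2.675000 + 2.800000)/2 = 2.737500
  f(c_4) = f(2.737500) = 0.564568
  f(a) × f(c) < 0, new interval: [2.675000, 2.737500]
Iteration 5:
  c_5 = (2.675000 + 2.737500)/2 = 2.706250
  f(c_5) = f(2.706250) = -0.004996
  f(a) × f(c) ≥ 0, new interval: [2.706250, 2.737500]
Iteration 6:
  c_6 = (2.706250 + 2.737500)/2 = 2.721875
  f(c_6) = f(2.721875) = 0.277793
  f(a) × f(c) < 0, new interval: [2.706250, 2.721875]
Iteration 7:
  c_7 = (2.706250 + 2.721875)/2 = 2.714062
  f(c_7) = f(2.714062) = 0.135901
  f(a) × f(c) < 0, new interval: [2.706250, 2.714062]

After 7 iteration(s), the approximation is c_7 = 2.714062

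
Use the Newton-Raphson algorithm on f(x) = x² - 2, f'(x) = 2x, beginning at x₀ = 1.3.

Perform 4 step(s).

f(x) = x² - 2
f'(x) = 2x
x₀ = 1.3

Newton-Raphson formula: x_{n+1} = x_n - f(x_n)/f'(x_n)

Iteration 1:
  f(1.300000) = -0.310000
  f'(1.300000) = 2.600000
  x_1 = 1.300000 - (-0.310000)/2.600000 = 1.419231
Iteration 2:
  f(1.419231) = 0.014216
  f'(1.419231) = 2.838462
  x_2 = 1.419231 - 0.014216/2.838462 = 1.414222
Iteration 3:
  f(1.414222) = 0.000025
  f'(1.414222) = 2.828445
  x_3 = 1.414222 - 0.000025/2.828445 = 1.414214
Iteration 4:
  f(1.414214) = 0.000000
  f'(1.414214) = 2.828427
  x_4 = 1.414214 - 0.000000/2.828427 = 1.414214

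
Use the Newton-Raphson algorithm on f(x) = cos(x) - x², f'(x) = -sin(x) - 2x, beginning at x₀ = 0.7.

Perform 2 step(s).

f(x) = cos(x) - x²
f'(x) = -sin(x) - 2x
x₀ = 0.7

Newton-Raphson formula: x_{n+1} = x_n - f(x_n)/f'(x_n)

Iteration 1:
  f(0.700000) = 0.274842
  f'(0.700000) = -2.044218
  x_1 = 0.700000 - 0.274842/(-2.044218) = 0.834449
Iteration 2:
  f(0.834449) = -0.024718
  f'(0.834449) = -2.409823
  x_2 = 0.834449 - (-0.024718)/(-2.409823) = 0.824191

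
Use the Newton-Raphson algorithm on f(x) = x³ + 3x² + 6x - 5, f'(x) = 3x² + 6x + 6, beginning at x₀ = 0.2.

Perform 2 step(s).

f(x) = x³ + 3x² + 6x - 5
f'(x) = 3x² + 6x + 6
x₀ = 0.2

Newton-Raphson formula: x_{n+1} = x_n - f(x_n)/f'(x_n)

Iteration 1:
  f(0.200000) = -3.672000
  f'(0.200000) = 7.320000
  x_1 = 0.200000 - (-3.672000)/7.320000 = 0.701639
Iteration 2:
  f(0.701639) = 1.032145
  f'(0.701639) = 11.686729
  x_2 = 0.701639 - 1.032145/11.686729 = 0.613322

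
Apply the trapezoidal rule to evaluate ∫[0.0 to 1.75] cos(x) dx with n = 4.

f(x) = cos(x)
a = 0.0, b = 1.75, n = 4
h = (b - a)/n = 0.437500

Trapezoidal rule: (h/2)[f(x₀) + 2f(x₁) + 2f(x₂) + ... + f(xₙ)]

x_0 = 0.0000, f(x_0) = 1.000000, coefficient = 1
x_1 = 0.4375, f(x_1) = 0.905814, coefficient = 2
x_2 = 0.8750, f(x_2) = 0.640997, coefficient = 2
x_3 = 1.3125, f(x_3) = 0.255434, coefficient = 2
x_4 = 1.7500, f(x_4) = -0.178246, coefficient = 1

I ≈ (0.437500/2) × 4.426243 = 0.968241
Exact value: 0.983986
Error: 0.015745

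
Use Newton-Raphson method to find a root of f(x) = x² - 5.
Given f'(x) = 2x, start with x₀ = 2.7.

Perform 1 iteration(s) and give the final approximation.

f(x) = x² - 5
f'(x) = 2x
x₀ = 2.7

Newton-Raphson formula: x_{n+1} = x_n - f(x_n)/f'(x_n)

Iteration 1:
  f(2.700000) = 2.290000
  f'(2.700000) = 5.400000
  x_1 = 2.700000 - 2.290000/5.400000 = 2.275926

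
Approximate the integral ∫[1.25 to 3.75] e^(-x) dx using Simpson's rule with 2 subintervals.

f(x) = e^(-x)
a = 1.25, b = 3.75, n = 2
h = (b - a)/n = 1.250000

Simpson's rule: (h/3)[f(x₀) + 4f(x₁) + 2f(x₂) + ... + f(xₙ)]

x_0 = 1.2500, f(x_0) = 0.286505, coefficient = 1
x_1 = 2.5000, f(x_1) = 0.082085, coefficient = 4
x_2 = 3.7500, f(x_2) = 0.023518, coefficient = 1

I ≈ (1.250000/3) × 0.638363 = 0.265984
Exact value: 0.262987
Error: 0.002997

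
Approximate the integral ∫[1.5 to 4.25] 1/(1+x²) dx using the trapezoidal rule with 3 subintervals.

f(x) = 1/(1+x²)
a = 1.5, b = 4.25, n = 3
h = (b - a)/n = 0.916667

Trapezoidal rule: (h/2)[f(x₀) + 2f(x₁) + 2f(x₂) + ... + f(xₙ)]

x_0 = 1.5000, f(x_0) = 0.307692, coefficient = 1
x_1 = 2.4167, f(x_1) = 0.146193, coefficient = 2
x_2 = 3.3333, f(x_2) = 0.082569, coefficient = 2
x_3 = 4.2500, f(x_3) = 0.052459, coefficient = 1

I ≈ (0.916667/2) × 0.817675 = 0.374768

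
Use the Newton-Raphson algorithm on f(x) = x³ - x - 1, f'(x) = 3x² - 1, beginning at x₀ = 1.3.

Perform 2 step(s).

f(x) = x³ - x - 1
f'(x) = 3x² - 1
x₀ = 1.3

Newton-Raphson formula: x_{n+1} = x_n - f(x_n)/f'(x_n)

Iteration 1:
  f(1.300000) = -0.103000
  f'(1.300000) = 4.070000
  x_1 = 1.300000 - (-0.103000)/4.070000 = 1.325307
Iteration 2:
  f(1.325307) = 0.002514
  f'(1.325307) = 4.269317
  x_2 = 1.325307 - 0.002514/4.269317 = 1.324718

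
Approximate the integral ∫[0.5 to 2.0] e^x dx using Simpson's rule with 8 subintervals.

f(x) = e^x
a = 0.5, b = 2.0, n = 8
h = (b - a)/n = 0.187500

Simpson's rule: (h/3)[f(x₀) + 4f(x₁) + 2f(x₂) + ... + f(xₙ)]

x_0 = 0.5000, f(x_0) = 1.648721, coefficient = 1
x_1 = 0.6875, f(x_1) = 1.988737, coefficient = 4
x_2 = 0.8750, f(x_2) = 2.398875, coefficient = 2
x_3 = 1.0625, f(x_3) = 2.893596, coefficient = 4
x_4 = 1.2500, f(x_4) = 3.490343, coefficient = 2
x_5 = 1.4375, f(x_5) = 4.210157, coefficient = 4
x_6 = 1.6250, f(x_6) = 5.078419, coefficient = 2
x_7 = 1.8125, f(x_7) = 6.125743, coefficient = 4
x_8 = 2.0000, f(x_8) = 7.389056, coefficient = 1

I ≈ (0.187500/3) × 91.845985 = 5.740374
Exact value: 5.740335
Error: 0.000039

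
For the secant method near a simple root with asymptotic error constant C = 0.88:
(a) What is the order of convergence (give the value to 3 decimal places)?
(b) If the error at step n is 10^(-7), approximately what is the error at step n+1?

(a) Secant method has superlinear convergence with order φ = (1+√5)/2 ≈ 1.618.
    This means |e_{n+1}| ≈ C|e_n|^1.618.

(b) With |e_n| = 10^(-7) and C = 0.88:
    |e_{n+1}| ≈ 0.88 × (10^(-7))^1.618 = 0.88 × 10^(-11.33)

(a) ≈ 1.618 (golden ratio); (b) |e_{n+1}| ≈ 4.152e-12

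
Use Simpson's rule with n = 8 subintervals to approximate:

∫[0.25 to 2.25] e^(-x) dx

f(x) = e^(-x)
a = 0.25, b = 2.25, n = 8
h = (b - a)/n = 0.250000

Simpson's rule: (h/3)[f(x₀) + 4f(x₁) + 2f(x₂) + ... + f(xₙ)]

x_0 = 0.2500, f(x_0) = 0.778801, coefficient = 1
x_1 = 0.5000, f(x_1) = 0.606531, coefficient = 4
x_2 = 0.7500, f(x_2) = 0.472367, coefficient = 2
x_3 = 1.0000, f(x_3) = 0.367879, coefficient = 4
x_4 = 1.2500, f(x_4) = 0.286505, coefficient = 2
x_5 = 1.5000, f(x_5) = 0.223130, coefficient = 4
x_6 = 1.7500, f(x_6) = 0.173774, coefficient = 2
x_7 = 2.0000, f(x_7) = 0.135335, coefficient = 4
x_8 = 2.2500, f(x_8) = 0.105399, coefficient = 1

I ≈ (0.250000/3) × 8.080993 = 0.673416
Exact value: 0.673402
Error: 0.000015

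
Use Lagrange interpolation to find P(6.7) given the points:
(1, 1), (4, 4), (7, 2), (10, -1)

Lagrange interpolation formula:
P(x) = Σ yᵢ × Lᵢ(x)
where Lᵢ(x) = Π_{j≠i} (x - xⱼ)/(xᵢ - xⱼ)

L_0(6.7) = (6.7 - 4)/(1 - 4) × (6.7 - 7)/(1 - 7) × (6.7 - 10)/(1 - 10) = -0.016500
L_1(6.7) = (6.7 - 1)/(4 - 1) × (6.7 - 7)/(4 - 7) × (6.7 - 10)/(4 - 10) = 0.104500
L_2(6.7) = (6.7 - 1)/(7 - 1) × (6.7 - 4)/(7 - 4) × (6.7 - 10)/(7 - 10) = 0.940500
L_3(6.7) = (6.7 - 1)/(10 - 1) × (6.7 - 4)/(10 - 4) × (6.7 - 7)/(10 - 7) = -0.028500

P(6.7) = 1×L_0(6.7) + 4×L_1(6.7) + 2×L_2(6.7) + (-1)×L_3(6.7)
P(6.7) = 2.311000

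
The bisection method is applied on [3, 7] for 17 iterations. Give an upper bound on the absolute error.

Bisection error bound: |error| ≤ (b-a)/2^n
|error| ≤ (7 - 3)/2^17 = 4/2^17
|error| ≤ 0.0000305176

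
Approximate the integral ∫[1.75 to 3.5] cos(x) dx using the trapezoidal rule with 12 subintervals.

f(x) = cos(x)
a = 1.75, b = 3.5, n = 12
h = (b - a)/n = 0.145833

Trapezoidal rule: (h/2)[f(x₀) + 2f(x₁) + 2f(x₂) + ... + f(xₙ)]

x_0 = 1.7500, f(x_0) = -0.178246, coefficient = 1
x_1 = 1.8958, f(x_1) = -0.319344, coefficient = 2
x_2 = 2.0417, f(x_2) = -0.453662, coefficient = 2
x_3 = 2.1875, f(x_3) = -0.578349, coefficient = 2
x_4 = 2.3333, f(x_4) = -0.690758, coefficient = 2
x_5 = 2.4792, f(x_5) = -0.788502, coefficient = 2
x_6 = 2.6250, f(x_6) = -0.869507, coefficient = 2
x_7 = 2.7708, f(x_7) = -0.932052, coefficient = 2
x_8 = 2.9167, f(x_8) = -0.974811, coefficient = 2
x_9 = 3.0625, f(x_9) = -0.996874, coefficient = 2
x_10 = 3.2083, f(x_10) = -0.997774, coefficient = 2
x_11 = 3.3542, f(x_11) = -0.977491, coefficient = 2
x_12 = 3.5000, f(x_12) = -0.936457, coefficient = 1

I ≈ (0.145833/2) × -18.272952 = -1.332403
Exact value: -1.334769
Error: 0.002366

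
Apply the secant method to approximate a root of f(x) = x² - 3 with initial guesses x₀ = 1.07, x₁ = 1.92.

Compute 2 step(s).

f(x) = x² - 3
x₀ = 1.07, x₁ = 1.92

Secant formula: x_{n+1} = x_n - f(x_n)(x_n - x_{n-1})/(f(x_n) - f(x_{n-1}))

Iteration 1:
  f(1.070000) = -1.855100
  f(1.920000) = 0.686400
  x_2 = 1.920000 - 0.686400×(1.920000 - 1.070000)/(0.686400 - (-1.855100))
       = 1.690435
Iteration 2:
  f(1.920000) = 0.686400
  f(1.690435) = -0.142430
  x_3 = 1.690435 - (-0.142430)×(1.690435 - 1.920000)/(-0.142430 - 0.686400)
       = 1.729884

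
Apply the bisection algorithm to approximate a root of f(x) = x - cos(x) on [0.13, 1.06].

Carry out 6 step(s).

f(x) = x - cos(x)
Initial interval: [0.13, 1.06]

Iteration 1:
  c_1 = (0.130000 + 1.060000)/2 = 0.595000
  f(c_1) = f(0.595000) = -0.233148
  f(a) × f(c) ≥ 0, new interval: [0.595000, 1.060000]
Iteration 2:
  c_2 = (0.595000 + 1.060000)/2 = 0.827500
  f(c_2) = f(0.827500) = 0.150782
  f(a) × f(c) < 0, new interval: [0.595000, 0.827500]
Iteration 3:
  c_3 = (0.595000 + 0.827500)/2 = 0.711250
  f(c_3) = f(0.711250) = -0.046296
  f(a) × f(c) ≥ 0, new interval: [0.711250, 0.827500]
Iteration 4:
  c_4 = (0.711250 + 0.827500)/2 = 0.769375
  f(c_4) = f(0.769375) = 0.051029
  f(a) × f(c) < 0, new interval: [0.711250, 0.769375]
Iteration 5:
  c_5 = (0.711250 + 0.769375)/2 = 0.740312
  f(c_5) = f(0.740312) = 0.002055
  f(a) × f(c) < 0, new interval: [0.711250, 0.740312]
Iteration 6:
  c_6 = (0.711250 + 0.740312)/2 = 0.725781
  f(c_6) = f(0.725781) = -0.022200
  f(a) × f(c) ≥ 0, new interval: [0.725781, 0.740312]

After 6 iteration(s), the approximation is c_6 = 0.725781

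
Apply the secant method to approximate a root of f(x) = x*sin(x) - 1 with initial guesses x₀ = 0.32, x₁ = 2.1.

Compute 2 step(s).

f(x) = x*sin(x) - 1
x₀ = 0.32, x₁ = 2.1

Secant formula: x_{n+1} = x_n - f(x_n)(x_n - x_{n-1})/(f(x_n) - f(x_{n-1}))

Iteration 1:
  f(0.320000) = -0.899339
  f(2.100000) = 0.812740
  x_2 = 2.100000 - 0.812740×(2.100000 - 0.320000)/(0.812740 - (-0.899339))
       = 1.255017
Iteration 2:
  f(2.100000) = 0.812740
  f(1.255017) = 0.192963
  x_3 = 1.255017 - 0.192963×(1.255017 - 2.100000)/(0.192963 - 0.812740)
       = 0.991939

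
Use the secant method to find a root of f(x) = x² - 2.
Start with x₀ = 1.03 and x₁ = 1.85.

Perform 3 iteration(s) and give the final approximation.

f(x) = x² - 2
x₀ = 1.03, x₁ = 1.85

Secant formula: x_{n+1} = x_n - f(x_n)(x_n - x_{n-1})/(f(x_n) - f(x_{n-1}))

Iteration 1:
  f(1.030000) = -0.939100
  f(1.850000) = 1.422500
  x_2 = 1.850000 - 1.422500×(1.850000 - 1.030000)/(1.422500 - (-0.939100))
       = 1.356076
Iteration 2:
  f(1.850000) = 1.422500
  f(1.356076) = -0.161057
  x_3 = 1.356076 - (-0.161057)×(1.356076 - 1.850000)/(-0.161057 - 1.422500)
       = 1.406311
Iteration 3:
  f(1.356076) = -0.161057
  f(1.406311) = -0.022289
  x_4 = 1.406311 - (-0.022289)×(1.406311 - 1.356076)/(-0.022289 - (-0.161057))
       = 1.414380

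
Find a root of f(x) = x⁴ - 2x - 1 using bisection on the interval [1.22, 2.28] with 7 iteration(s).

f(x) = x⁴ - 2x - 1
Initial interval: [1.22, 2.28]

Iteration 1:
  c_1 = (1.220000 + 2.280000)/2 = 1.750000
  f(c_1) = f(1.750000) = 4.878906
  f(a) × f(c) < 0, new interval: [1.220000, 1.750000]
Iteration 2:
  c_2 = (1.220000 + 1.750000)/2 = 1.485000
  f(c_2) = f(1.485000) = 0.893017
  f(a) × f(c) < 0, new interval: [1.220000, 1.485000]
Iteration 3:
  c_3 = (1.220000 + 1.485000)/2 = 1.352500
  f(c_3) = f(1.352500) = -0.358822
  f(a) × f(c) ≥ 0, new interval: [1.352500, 1.485000]
Iteration 4:
  c_4 = (1.352500 + 1.485000)/2 = 1.418750
  f(c_4) = f(1.418750) = 0.214071
  f(a) × f(c) < 0, new interval: [1.352500, 1.418750]
Iteration 5:
  c_5 = (1.352500 + 1.418750)/2 = 1.385625
  f(c_5) = f(1.385625) = -0.085016
  f(a) × f(c) ≥ 0, new interval: [1.385625, 1.418750]
Iteration 6:
  c_6 = (1.385625 + 1.418750)/2 = 1.402188
  f(c_6) = f(1.402188) = 0.061291
  f(a) × f(c) < 0, new interval: [1.385625, 1.402188]
Iteration 7:
  c_7 = (1.385625 + 1.402188)/2 = 1.393906
  f(c_7) = f(1.393906) = -0.012662
  f(a) × f(c) ≥ 0, new interval: [1.393906, 1.402188]

After 7 iteration(s), the approximation is c_7 = 1.393906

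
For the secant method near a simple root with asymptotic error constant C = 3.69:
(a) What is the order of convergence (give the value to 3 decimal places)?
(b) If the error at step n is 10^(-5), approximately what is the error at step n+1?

(a) Secant method has superlinear convergence with order φ = (1+√5)/2 ≈ 1.618.
    This means |e_{n+1}| ≈ C|e_n|^1.618.

(b) With |e_n| = 10^(-5) and C = 3.69:
    |e_{n+1}| ≈ 3.69 × (10^(-5))^1.618 = 3.69 × 10^(-8.09)

(a) ≈ 1.618 (golden ratio); (b) |e_{n+1}| ≈ 2.998e-08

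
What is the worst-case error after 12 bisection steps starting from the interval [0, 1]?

Bisection error bound: |error| ≤ (b-a)/2^n
|error| ≤ (1 - 0)/2^12 = 1/2^12
|error| ≤ 0.0002441406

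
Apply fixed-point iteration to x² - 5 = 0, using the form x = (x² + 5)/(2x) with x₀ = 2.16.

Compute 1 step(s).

Equation: x² - 5 = 0
Fixed-point form: x = (x² + 5)/(2x)
x₀ = 2.16

x_1 = g(2.160000) = 2.237407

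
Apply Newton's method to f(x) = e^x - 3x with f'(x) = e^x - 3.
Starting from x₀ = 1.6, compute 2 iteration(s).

f(x) = e^x - 3x
f'(x) = e^x - 3
x₀ = 1.6

Newton-Raphson formula: x_{n+1} = x_n - f(x_n)/f'(x_n)

Iteration 1:
  f(1.600000) = 0.153032
  f'(1.600000) = 1.953032
  x_1 = 1.600000 - 0.153032/1.953032 = 1.521644
Iteration 2:
  f(1.521644) = 0.014816
  f'(1.521644) = 1.579747
  x_2 = 1.521644 - 0.014816/1.579747 = 1.512265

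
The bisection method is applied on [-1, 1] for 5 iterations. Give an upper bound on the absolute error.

Bisection error bound: |error| ≤ (b-a)/2^n
|error| ≤ (1 - (-1))/2^5 = 2/2^5
|error| ≤ 0.0625000000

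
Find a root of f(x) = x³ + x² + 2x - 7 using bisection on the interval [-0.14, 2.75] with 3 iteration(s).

f(x) = x³ + x² + 2x - 7
Initial interval: [-0.14, 2.75]

Iteration 1:
  c_1 = (-0.140000 + 2.750000)/2 = 1.305000
  f(c_1) = f(1.305000) = -0.464527
  f(a) × f(c) ≥ 0, new interval: [1.305000, 2.750000]
Iteration 2:
  c_2 = (1.305000 + 2.750000)/2 = 2.027500
  f(c_2) = f(2.027500) = 9.500315
  f(a) × f(c) < 0, new interval: [1.305000, 2.027500]
Iteration 3:
  c_3 = (1.305000 + 2.027500)/2 = 1.666250
  f(c_3) = f(1.666250) = 3.735047
  f(a) × f(c) < 0, new interval: [1.305000, 1.666250]

After 3 iteration(s), the approximation is c_3 = 1.666250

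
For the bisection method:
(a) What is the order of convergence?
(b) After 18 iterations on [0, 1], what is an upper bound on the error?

(a) Bisection has linear (order 1) convergence; the error is halved each step.

(b) Error bound = (b-a)/2^n = (1 - 0)/2^{18}
    = 1/2^{18}

(a) 1 (linear); (b) error ≤ 3.81e-06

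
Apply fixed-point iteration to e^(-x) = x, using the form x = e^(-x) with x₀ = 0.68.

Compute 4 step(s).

Equation: e^(-x) = x
Fixed-point form: x = e^(-x)
x₀ = 0.68

x_1 = g(0.680000) = 0.506617
x_2 = g(0.506617) = 0.602531
x_3 = g(0.602531) = 0.547425
x_4 = g(0.547425) = 0.578438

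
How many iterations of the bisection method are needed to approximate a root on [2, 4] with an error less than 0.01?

We need (b-a)/2^n ≤ 0.01
(4 - 2)/2^n ≤ 0.01
2/2^n ≤ 0.01
2^n ≥ 200
n ≥ log₂(200) = 7.64
n ≥ 8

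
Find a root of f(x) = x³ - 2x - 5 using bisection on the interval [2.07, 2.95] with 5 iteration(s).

f(x) = x³ - 2x - 5
Initial interval: [2.07, 2.95]

Iteration 1:
  c_1 = (2.070000 + 2.950000)/2 = 2.510000
  f(c_1) = f(2.510000) = 5.793251
  f(a) × f(c) < 0, new interval: [2.070000, 2.510000]
Iteration 2:
  c_2 = (2.070000 + 2.510000)/2 = 2.290000
  f(c_2) = f(2.290000) = 2.428989
  f(a) × f(c) < 0, new interval: [2.070000, 2.290000]
Iteration 3:
  c_3 = (2.070000 + 2.290000)/2 = 2.180000
  f(c_3) = f(2.180000) = 1.000232
  f(a) × f(c) < 0, new interval: [2.070000, 2.180000]
Iteration 4:
  c_4 = (2.070000 + 2.180000)/2 = 2.125000
  f(c_4) = f(2.125000) = 0.345703
  f(a) × f(c) < 0, new interval: [2.070000, 2.125000]
Iteration 5:
  c_5 = (2.070000 + 2.125000)/2 = 2.097500
  f(c_5) = f(2.097500) = 0.032964
  f(a) × f(c) < 0, new interval: [2.070000, 2.097500]

After 5 iteration(s), the approximation is c_5 = 2.097500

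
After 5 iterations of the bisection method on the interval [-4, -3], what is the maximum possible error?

Bisection error bound: |error| ≤ (b-a)/2^n
|error| ≤ (-3 - (-4))/2^5 = 1/2^5
|error| ≤ 0.0312500000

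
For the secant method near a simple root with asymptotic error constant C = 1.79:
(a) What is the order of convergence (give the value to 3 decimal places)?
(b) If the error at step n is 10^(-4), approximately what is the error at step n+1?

(a) Secant method has superlinear convergence with order φ = (1+√5)/2 ≈ 1.618.
    This means |e_{n+1}| ≈ C|e_n|^1.618.

(b) With |e_n| = 10^(-4) and C = 1.79:
    |e_{n+1}| ≈ 1.79 × (10^(-4))^1.618 = 1.79 × 10^(-6.47)

(a) ≈ 1.618 (golden ratio); (b) |e_{n+1}| ≈ 6.036e-07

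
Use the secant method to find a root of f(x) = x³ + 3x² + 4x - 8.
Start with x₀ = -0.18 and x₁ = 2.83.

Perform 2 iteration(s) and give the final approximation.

f(x) = x³ + 3x² + 4x - 8
x₀ = -0.18, x₁ = 2.83

Secant formula: x_{n+1} = x_n - f(x_n)(x_n - x_{n-1})/(f(x_n) - f(x_{n-1}))

Iteration 1:
  f(-0.180000) = -8.628632
  f(2.830000) = 50.011887
  x_2 = 2.830000 - 50.011887×(2.830000 - (-0.180000))/(50.011887 - (-8.628632))
       = 0.262905
Iteration 2:
  f(2.830000) = 50.011887
  f(0.262905) = -6.722851
  x_3 = 0.262905 - (-6.722851)×(0.262905 - 2.830000)/(-6.722851 - 50.011887)
       = 0.567096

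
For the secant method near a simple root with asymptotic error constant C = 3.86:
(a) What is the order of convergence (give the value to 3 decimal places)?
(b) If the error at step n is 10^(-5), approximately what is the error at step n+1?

(a) Secant method has superlinear convergence with order φ = (1+√5)/2 ≈ 1.618.
    This means |e_{n+1}| ≈ C|e_n|^1.618.

(b) With |e_n| = 10^(-5) and C = 3.86:
    |e_{n+1}| ≈ 3.86 × (10^(-5))^1.618 = 3.86 × 10^(-8.09)

(a) ≈ 1.618 (golden ratio); (b) |e_{n+1}| ≈ 3.136e-08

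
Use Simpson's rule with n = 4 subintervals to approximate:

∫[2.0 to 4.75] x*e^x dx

f(x) = x*e^x
a = 2.0, b = 4.75, n = 4
h = (b - a)/n = 0.687500

Simpson's rule: (h/3)[f(x₀) + 4f(x₁) + 2f(x₂) + ... + f(xₙ)]

x_0 = 2.0000, f(x_0) = 14.778112, coefficient = 1
x_1 = 2.6875, f(x_1) = 39.492524, coefficient = 4
x_2 = 3.3750, f(x_2) = 98.631958, coefficient = 2
x_3 = 4.0625, f(x_3) = 236.110177, coefficient = 4
x_4 = 4.7500, f(x_4) = 549.025352, coefficient = 1

I ≈ (0.687500/3) × 1863.478184 = 427.047084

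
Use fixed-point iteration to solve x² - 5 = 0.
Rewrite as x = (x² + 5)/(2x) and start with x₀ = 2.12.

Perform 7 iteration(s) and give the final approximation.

Equation: x² - 5 = 0
Fixed-point form: x = (x² + 5)/(2x)
x₀ = 2.12

x_1 = g(2.120000) = 2.239245
x_2 = g(2.239245) = 2.236070
x_3 = g(2.236070) = 2.236068
x_4 = g(2.236068) = 2.236068
x_5 = g(2.236068) = 2.236068
x_6 = g(2.236068) = 2.236068
x_7 = g(2.236068) = 2.236068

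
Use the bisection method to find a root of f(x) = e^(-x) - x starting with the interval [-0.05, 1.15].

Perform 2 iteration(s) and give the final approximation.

f(x) = e^(-x) - x
Initial interval: [-0.05, 1.15]

Iteration 1:
  c_1 = (-0.050000 + 1.150000)/2 = 0.550000
  f(c_1) = f(0.550000) = 0.026950
  f(a) × f(c) ≥ 0, new interval: [0.550000, 1.150000]
Iteration 2:
  c_2 = (0.550000 + 1.150000)/2 = 0.850000
  f(c_2) = f(0.850000) = -0.422585
  f(a) × f(c) < 0, new interval: [0.550000, 0.850000]

After 2 iteration(s), the approximation is c_2 = 0.850000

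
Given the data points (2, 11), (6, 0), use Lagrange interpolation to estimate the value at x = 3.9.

Lagrange interpolation formula:
P(x) = Σ yᵢ × Lᵢ(x)
where Lᵢ(x) = Π_{j≠i} (x - xⱼ)/(xᵢ - xⱼ)

L_0(3.9) = (3.9 - 6)/(2 - 6) = 0.525000
L_1(3.9) = (3.9 - 2)/(6 - 2) = 0.475000

P(3.9) = 11×L_0(3.9) + 0×L_1(3.9)
P(3.9) = 5.775000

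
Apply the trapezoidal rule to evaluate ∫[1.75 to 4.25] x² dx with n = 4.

f(x) = x²
a = 1.75, b = 4.25, n = 4
h = (b - a)/n = 0.625000

Trapezoidal rule: (h/2)[f(x₀) + 2f(x₁) + 2f(x₂) + ... + f(xₙ)]

x_0 = 1.7500, f(x_0) = 3.062500, coefficient = 1
x_1 = 2.3750, f(x_1) = 5.640625, coefficient = 2
x_2 = 3.0000, f(x_2) = 9.000000, coefficient = 2
x_3 = 3.6250, f(x_3) = 13.140625, coefficient = 2
x_4 = 4.2500, f(x_4) = 18.062500, coefficient = 1

I ≈ (0.625000/2) × 76.687500 = 23.964844
Exact value: 23.802083
Error: 0.162760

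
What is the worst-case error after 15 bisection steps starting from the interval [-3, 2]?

Bisection error bound: |error| ≤ (b-a)/2^n
|error| ≤ (2 - (-3))/2^15 = 5/2^15
|error| ≤ 0.0001525879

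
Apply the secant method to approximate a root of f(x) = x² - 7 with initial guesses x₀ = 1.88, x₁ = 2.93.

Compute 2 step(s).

f(x) = x² - 7
x₀ = 1.88, x₁ = 2.93

Secant formula: x_{n+1} = x_n - f(x_n)(x_n - x_{n-1})/(f(x_n) - f(x_{n-1}))

Iteration 1:
  f(1.880000) = -3.465600
  f(2.930000) = 1.584900
  x_2 = 2.930000 - 1.584900×(2.930000 - 1.880000)/(1.584900 - (-3.465600))
       = 2.600499
Iteration 2:
  f(2.930000) = 1.584900
  f(2.600499) = -0.237405
  x_3 = 2.600499 - (-0.237405)×(2.600499 - 2.930000)/(-0.237405 - 1.584900)
       = 2.643425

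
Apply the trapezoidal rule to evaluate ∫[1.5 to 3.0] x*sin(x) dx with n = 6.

f(x) = x*sin(x)
a = 1.5, b = 3.0, n = 6
h = (b - a)/n = 0.250000

Trapezoidal rule: (h/2)[f(x₀) + 2f(x₁) + 2f(x₂) + ... + f(xₙ)]

x_0 = 1.5000, f(x_0) = 1.496242, coefficient = 1
x_1 = 1.7500, f(x_1) = 1.721975, coefficient = 2
x_2 = 2.0000, f(x_2) = 1.818595, coefficient = 2
x_3 = 2.2500, f(x_3) = 1.750665, coefficient = 2
x_4 = 2.5000, f(x_4) = 1.496180, coefficient = 2
x_5 = 2.7500, f(x_5) = 1.049568, coefficient = 2
x_6 = 3.0000, f(x_6) = 0.423360, coefficient = 1

I ≈ (0.250000/2) × 17.593569 = 2.199196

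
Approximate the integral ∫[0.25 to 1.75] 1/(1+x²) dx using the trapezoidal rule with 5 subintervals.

f(x) = 1/(1+x²)
a = 0.25, b = 1.75, n = 5
h = (b - a)/n = 0.300000

Trapezoidal rule: (h/2)[f(x₀) + 2f(x₁) + 2f(x₂) + ... + f(xₙ)]

x_0 = 0.2500, f(x_0) = 0.941176, coefficient = 1
x_1 = 0.5500, f(x_1) = 0.767754, coefficient = 2
x_2 = 0.8500, f(x_2) = 0.580552, coefficient = 2
x_3 = 1.1500, f(x_3) = 0.430571, coefficient = 2
x_4 = 1.4500, f(x_4) = 0.322321, coefficient = 2
x_5 = 1.7500, f(x_5) = 0.246154, coefficient = 1

I ≈ (0.300000/2) × 5.389724 = 0.808459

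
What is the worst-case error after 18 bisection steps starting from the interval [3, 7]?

Bisection error bound: |error| ≤ (b-a)/2^n
|error| ≤ (7 - 3)/2^18 = 4/2^18
|error| ≤ 0.0000152588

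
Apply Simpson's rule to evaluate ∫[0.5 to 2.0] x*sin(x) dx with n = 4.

f(x) = x*sin(x)
a = 0.5, b = 2.0, n = 4
h = (b - a)/n = 0.375000

Simpson's rule: (h/3)[f(x₀) + 4f(x₁) + 2f(x₂) + ... + f(xₙ)]

x_0 = 0.5000, f(x_0) = 0.239713, coefficient = 1
x_1 = 0.8750, f(x_1) = 0.671601, coefficient = 4
x_2 = 1.2500, f(x_2) = 1.186231, coefficient = 2
x_3 = 1.6250, f(x_3) = 1.622613, coefficient = 4
x_4 = 2.0000, f(x_4) = 1.818595, coefficient = 1

I ≈ (0.375000/3) × 13.607625 = 1.700953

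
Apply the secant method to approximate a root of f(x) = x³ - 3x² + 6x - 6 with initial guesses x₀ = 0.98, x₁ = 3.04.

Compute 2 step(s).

f(x) = x³ - 3x² + 6x - 6
x₀ = 0.98, x₁ = 3.04

Secant formula: x_{n+1} = x_n - f(x_n)(x_n - x_{n-1})/(f(x_n) - f(x_{n-1}))

Iteration 1:
  f(0.980000) = -2.060008
  f(3.040000) = 12.609664
  x_2 = 3.040000 - 12.609664×(3.040000 - 0.980000)/(12.609664 - (-2.060008))
       = 1.269278
Iteration 2:
  f(3.040000) = 12.609664
  f(1.269278) = -1.172640
  x_3 = 1.269278 - (-1.172640)×(1.269278 - 3.040000)/(-1.172640 - 12.609664)
       = 1.419937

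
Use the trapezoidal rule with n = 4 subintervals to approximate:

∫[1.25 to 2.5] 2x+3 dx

f(x) = 2x+3
a = 1.25, b = 2.5, n = 4
h = (b - a)/n = 0.312500

Trapezoidal rule: (h/2)[f(x₀) + 2f(x₁) + 2f(x₂) + ... + f(xₙ)]

x_0 = 1.2500, f(x_0) = 5.500000, coefficient = 1
x_1 = 1.5625, f(x_1) = 6.125000, coefficient = 2
x_2 = 1.8750, f(x_2) = 6.750000, coefficient = 2
x_3 = 2.1875, f(x_3) = 7.375000, coefficient = 2
x_4 = 2.5000, f(x_4) = 8.000000, coefficient = 1

I ≈ (0.312500/2) × 54.000000 = 8.437500
Exact value: 8.437500
Error: 0.000000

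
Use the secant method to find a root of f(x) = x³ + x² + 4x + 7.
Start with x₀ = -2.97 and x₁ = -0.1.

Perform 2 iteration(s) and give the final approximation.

f(x) = x³ + x² + 4x + 7
x₀ = -2.97, x₁ = -0.1

Secant formula: x_{n+1} = x_n - f(x_n)(x_n - x_{n-1})/(f(x_n) - f(x_{n-1}))

Iteration 1:
  f(-2.970000) = -22.257173
  f(-0.100000) = 6.609000
  x_2 = -0.100000 - 6.609000×(-0.100000 - (-2.970000))/(6.609000 - (-22.257173))
       = -0.757095
Iteration 2:
  f(-0.100000) = 6.609000
  f(-0.757095) = 4.110850
  x_3 = -0.757095 - 4.110850×(-0.757095 - (-0.100000))/(4.110850 - 6.609000)
       = -1.838384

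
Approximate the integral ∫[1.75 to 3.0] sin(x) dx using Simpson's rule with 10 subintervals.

f(x) = sin(x)
a = 1.75, b = 3.0, n = 10
h = (b - a)/n = 0.125000

Simpson's rule: (h/3)[f(x₀) + 4f(x₁) + 2f(x₂) + ... + f(xₙ)]

x_0 = 1.7500, f(x_0) = 0.983986, coefficient = 1
x_1 = 1.8750, f(x_1) = 0.954086, coefficient = 4
x_2 = 2.0000, f(x_2) = 0.909297, coefficient = 2
x_3 = 2.1250, f(x_3) = 0.850320, coefficient = 4
x_4 = 2.2500, f(x_4) = 0.778073, coefficient = 2
x_5 = 2.3750, f(x_5) = 0.693685, coefficient = 4
x_6 = 2.5000, f(x_6) = 0.598472, coefficient = 2
x_7 = 2.6250, f(x_7) = 0.493920, coefficient = 4
x_8 = 2.7500, f(x_8) = 0.381661, coefficient = 2
x_9 = 2.8750, f(x_9) = 0.263446, coefficient = 4
x_10 = 3.0000, f(x_10) = 0.141120, coefficient = 1

I ≈ (0.125000/3) × 19.481941 = 0.811748
Exact value: 0.811746
Error: 0.000001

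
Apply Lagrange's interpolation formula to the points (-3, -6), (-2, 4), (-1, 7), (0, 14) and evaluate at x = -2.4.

Lagrange interpolation formula:
P(x) = Σ yᵢ × Lᵢ(x)
where Lᵢ(x) = Π_{j≠i} (x - xⱼ)/(xᵢ - xⱼ)

L_0(-2.4) = (-2.4 - (-2))/(-3 - (-2)) × (-2.4 - (-1))/(-3 - (-1)) × (-2.4 - 0)/(-3 - 0) = 0.224000
L_1(-2.4) = (-2.4 - (-3))/(-2 - (-3)) × (-2.4 - (-1))/(-2 - (-1)) × (-2.4 - 0)/(-2 - 0) = 1.008000
L_2(-2.4) = (-2.4 - (-3))/(-1 - (-3)) × (-2.4 - (-2))/(-1 - (-2)) × (-2.4 - 0)/(-1 - 0) = -0.288000
L_3(-2.4) = (-2.4 - (-3))/(0 - (-3)) × (-2.4 - (-2))/(0 - (-2)) × (-2.4 - (-1))/(0 - (-1)) = 0.056000

P(-2.4) = (-6)×L_0(-2.4) + 4×L_1(-2.4) + 7×L_2(-2.4) + 14×L_3(-2.4)
P(-2.4) = 1.456000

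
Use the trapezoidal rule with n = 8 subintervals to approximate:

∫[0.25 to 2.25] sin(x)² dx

f(x) = sin(x)²
a = 0.25, b = 2.25, n = 8
h = (b - a)/n = 0.250000

Trapezoidal rule: (h/2)[f(x₀) + 2f(x₁) + 2f(x₂) + ... + f(xₙ)]

x_0 = 0.2500, f(x_0) = 0.061209, coefficient = 1
x_1 = 0.5000, f(x_1) = 0.229849, coefficient = 2
x_2 = 0.7500, f(x_2) = 0.464631, coefficient = 2
x_3 = 1.0000, f(x_3) = 0.708073, coefficient = 2
x_4 = 1.2500, f(x_4) = 0.900572, coefficient = 2
x_5 = 1.5000, f(x_5) = 0.994996, coefficient = 2
x_6 = 1.7500, f(x_6) = 0.968228, coefficient = 2
x_7 = 2.0000, f(x_7) = 0.826822, coefficient = 2
x_8 = 2.2500, f(x_8) = 0.605398, coefficient = 1

I ≈ (0.250000/2) × 10.852950 = 1.356619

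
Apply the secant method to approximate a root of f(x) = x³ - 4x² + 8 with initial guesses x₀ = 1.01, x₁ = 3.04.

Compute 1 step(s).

f(x) = x³ - 4x² + 8
x₀ = 1.01, x₁ = 3.04

Secant formula: x_{n+1} = x_n - f(x_n)(x_n - x_{n-1})/(f(x_n) - f(x_{n-1}))

Iteration 1:
  f(1.010000) = 4.949901
  f(3.040000) = -0.871936
  x_2 = 3.040000 - (-0.871936)×(3.040000 - 1.010000)/(-0.871936 - 4.949901)
       = 2.735967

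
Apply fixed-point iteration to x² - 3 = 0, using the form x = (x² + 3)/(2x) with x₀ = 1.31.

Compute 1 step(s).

Equation: x² - 3 = 0
Fixed-point form: x = (x² + 3)/(2x)
x₀ = 1.31

x_1 = g(1.310000) = 1.800038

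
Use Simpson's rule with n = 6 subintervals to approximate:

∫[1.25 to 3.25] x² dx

f(x) = x²
a = 1.25, b = 3.25, n = 6
h = (b - a)/n = 0.333333

Simpson's rule: (h/3)[f(x₀) + 4f(x₁) + 2f(x₂) + ... + f(xₙ)]

x_0 = 1.2500, f(x_0) = 1.562500, coefficient = 1
x_1 = 1.5833, f(x_1) = 2.506944, coefficient = 4
x_2 = 1.9167, f(x_2) = 3.673611, coefficient = 2
x_3 = 2.2500, f(x_3) = 5.062500, coefficient = 4
x_4 = 2.5833, f(x_4) = 6.673611, coefficient = 2
x_5 = 2.9167, f(x_5) = 8.506944, coefficient = 4
x_6 = 3.2500, f(x_6) = 10.562500, coefficient = 1

I ≈ (0.333333/3) × 97.125000 = 10.791667
Exact value: 10.791667
Error: 0.000000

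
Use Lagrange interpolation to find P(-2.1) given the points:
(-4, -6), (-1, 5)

Lagrange interpolation formula:
P(x) = Σ yᵢ × Lᵢ(x)
where Lᵢ(x) = Π_{j≠i} (x - xⱼ)/(xᵢ - xⱼ)

L_0(-2.1) = (-2.1 - (-1))/(-4 - (-1)) = 0.366667
L_1(-2.1) = (-2.1 - (-4))/(-1 - (-4)) = 0.633333

P(-2.1) = (-6)×L_0(-2.1) + 5×L_1(-2.1)
P(-2.1) = 0.966667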